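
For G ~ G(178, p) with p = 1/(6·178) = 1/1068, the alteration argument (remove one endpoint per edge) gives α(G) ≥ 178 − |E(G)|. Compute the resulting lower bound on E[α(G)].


E[|E(G)|] = C(178, 2)·p = 15753 · (1/1068) = 59/4.
E[α(G)] ≥ n − E[|E(G)|] = 178 − 59/4 = 653/4.
Numerically: ≈ 163.250000.
(This is only a lower bound; the true E[α(G)] may be larger.)

E[α(G)] ≥ 653/4 ≈ 163.250000.


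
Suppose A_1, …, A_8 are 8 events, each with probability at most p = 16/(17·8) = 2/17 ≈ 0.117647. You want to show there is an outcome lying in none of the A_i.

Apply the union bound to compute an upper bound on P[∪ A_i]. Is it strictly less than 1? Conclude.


Union bound: P[∪_{i=1}^{8} A_i] ≤ Σ_i P[A_i] ≤ 8·p = 8·(2/17) = 16/17.
Numerically: 16/17 ≈ 0.941176.
Is 16/17 < 1? YES.
Since P[∪ A_i] ≤ 16/17 < 1, the complement has P[∩ A_i^c] ≥ 1 − 16/17 = 1/17 > 0, so some outcome avoids every A_i.

8·p = 16/17 ≈ 0.941176; existence CERTIFIED by the union bound.


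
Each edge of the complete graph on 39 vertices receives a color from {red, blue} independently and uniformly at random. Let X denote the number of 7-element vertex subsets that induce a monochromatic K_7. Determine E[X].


Let X = Σ_S X_S over the C(39, 7) = 15380937 subsets S of size 7, where X_S = 1 if the K_7 on S is monochromatic.
For a fixed S, the K_7 on S has C(7, 2) = 21 edges. P[all 21 edges red] = (1/2)^21, and likewise for blue, so P[monochromatic] = 2·(1/2)^21 = 2^{1 − 21} = 1/1048576.
By linearity: E[X] = C(39, 7) · 2^{1 − 21} = 15380937 · 1/1048576 = 15380937/1048576.
Numerically: E[X] ≈ 14.668.

E[X] = C(39,7)·2^(1−C(7,2)) = 15380937/1048576 ≈ 14.668.


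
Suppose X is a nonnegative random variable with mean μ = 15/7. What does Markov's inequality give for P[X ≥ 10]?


μ = E[X] = 15/7, a = 10.
Markov: P[X ≥ 10] ≤ μ/a = (15/7)/10 = 3/14.
Numerically: ≈ 0.214.
(Since a = 10 > μ = 2.143, the bound 3/14 is < 1 and informative.)

P[X ≥ 10] ≤ 3/14 ≈ 0.214.


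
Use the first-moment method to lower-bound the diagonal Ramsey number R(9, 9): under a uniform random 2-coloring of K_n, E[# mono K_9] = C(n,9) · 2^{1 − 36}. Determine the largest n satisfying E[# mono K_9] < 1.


We need C(n, 9) · 2^{1 − 36} < 1, i.e. C(n, 9) < 2^{36 − 1} = 34359738368.
Check values of n near the boundary:
  n = 62: C(62, 9) = 20286591270; 20286591270 < 34359738368? YES
  n = 63: C(63, 9) = 23667689815; 23667689815 < 34359738368? YES
  n = 64: C(64, 9) = 27540584512; 27540584512 < 34359738368? YES
  n = 65: C(65, 9) = 31966749880; 31966749880 < 34359738368? YES
  n = 66: C(66, 9) = 37014131440; 37014131440 < 34359738368? NO
The largest n with C(n, 9) < 34359738368 is n = 65 (where E[X] = 3995843735/4294967296 ≈ 0.930355). Hence R(9, 9) > 65, i.e. R(9, 9) ≥ 66.

Largest n = 65; hence R(9, 9) > 65.


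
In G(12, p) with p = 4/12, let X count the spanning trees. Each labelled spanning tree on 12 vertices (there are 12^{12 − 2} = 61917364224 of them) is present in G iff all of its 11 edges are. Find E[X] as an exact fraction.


K_12 has 12^{12 − 2} = 61917364224 labelled spanning trees.
For each such spanning tree H, let X_H = 1 if all 11 edges of H are present in G. Then P[X_H = 1] = p^{11} = (1/3)^{11} = 1/177147.
By linearity of expectation: E[X] = Σ_H E[X_H] = 61917364224 · p^{11} = 61917364224 · 1/177147 = 1048576/3.
Numerically: E[X] ≈ 349525.

E[X] = 61917364224 · (1/3)^{11} = 1048576/3 ≈ 349525.


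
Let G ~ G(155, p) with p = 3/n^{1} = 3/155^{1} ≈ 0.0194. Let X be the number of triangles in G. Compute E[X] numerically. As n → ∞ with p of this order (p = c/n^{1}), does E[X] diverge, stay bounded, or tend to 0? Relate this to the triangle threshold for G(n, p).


Number of potential triangles: C(155, 3) = 608685.
Each occurs with probability p³ ≈ (0.0194)³ ≈ 7.25051e-06.
By linearity: E[X] = C(155, 3)·p³ ≈ 608685 · 7.25051e-06 ≈ 4.413.
Here α = 1, so p = 3/n is exactly at the triangle threshold p ~ 1/n. Asymptotically E[X] → c³/6 = 3³/6 = 9/2 ≈ 4.500, a bounded constant. In this regime the triangle count is asymptotically Poisson(c³/6).

E[X] ≈ 4.413; in regime p = Θ(1/n^{1}) E[X] stays bounded (at the triangle threshold p ~ 1/n).


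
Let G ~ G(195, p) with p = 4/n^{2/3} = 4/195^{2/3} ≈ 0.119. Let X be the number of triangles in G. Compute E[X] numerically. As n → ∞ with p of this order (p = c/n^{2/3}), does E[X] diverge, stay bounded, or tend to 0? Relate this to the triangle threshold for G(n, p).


Number of potential triangles: C(195, 3) = 1216865.
Each occurs with probability p³ ≈ (0.119)³ ≈ 1.683103e-03.
By linearity: E[X] = C(195, 3)·p³ ≈ 1216865 · 1.683103e-03 ≈ 2048.1094.
Since α = 2/3 < 1, p = c/n^{2/3} ≫ 1/n is above the triangle threshold p ~ 1/n. Asymptotically E[X] ~ (c³/6)·n^{3(1−α)} = (4³/6)·n^{1} → ∞; triangles are abundant w.h.p.

E[X] ≈ 2048.1094; in regime p = Θ(1/n^{2/3}) E[X] diverges (above the triangle threshold p ~ 1/n).


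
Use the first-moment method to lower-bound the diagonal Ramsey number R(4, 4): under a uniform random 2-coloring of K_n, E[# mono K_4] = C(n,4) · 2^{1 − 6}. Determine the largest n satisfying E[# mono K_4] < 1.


We need C(n, 4) · 2^{1 − 6} < 1, i.e. C(n, 4) < 2^{6 − 1} = 32.
Check values of n near the boundary:
  n = 4: C(4, 4) = 1; 1 < 32? YES
  n = 5: C(5, 4) = 5; 5 < 32? YES
  n = 6: C(6, 4) = 15; 15 < 32? YES
  n = 7: C(7, 4) = 35; 35 < 32? NO
  n = 8: C(8, 4) = 70; 70 < 32? NO
  n = 9: C(9, 4) = 126; 126 < 32? NO
The largest n with C(n, 4) < 32 is n = 6 (where E[X] = 15/32 ≈ 0.4687500). Hence R(4, 4) > 6, i.e. R(4, 4) ≥ 7.

Largest n = 6; hence R(4, 4) > 6.


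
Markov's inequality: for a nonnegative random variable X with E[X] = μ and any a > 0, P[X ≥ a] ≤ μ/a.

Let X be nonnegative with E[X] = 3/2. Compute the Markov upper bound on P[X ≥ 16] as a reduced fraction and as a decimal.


μ = E[X] = 3/2, a = 16.
Markov: P[X ≥ 16] ≤ μ/a = (3/2)/16 = 3/32.
Numerically: ≈ 0.0938.
(Since a = 16 > μ = 1.5000, the bound 3/32 is < 1 and informative.)

P[X ≥ 16] ≤ 3/32 ≈ 0.0938.


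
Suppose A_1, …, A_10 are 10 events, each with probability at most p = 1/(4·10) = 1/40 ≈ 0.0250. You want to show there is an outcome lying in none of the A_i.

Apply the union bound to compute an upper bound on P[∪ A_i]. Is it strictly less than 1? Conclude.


Union bound: P[∪_{i=1}^{10} A_i] ≤ Σ_i P[A_i] ≤ 10·p = 10·(1/40) = 1/4.
Numerically: 1/4 ≈ 0.2500.
Is 1/4 < 1? YES.
Since P[∪ A_i] ≤ 1/4 < 1, the complement has P[∩ A_i^c] ≥ 1 − 1/4 = 3/4 > 0, so some outcome avoids every A_i.

10·p = 1/4 ≈ 0.2500; existence CERTIFIED by the union bound.


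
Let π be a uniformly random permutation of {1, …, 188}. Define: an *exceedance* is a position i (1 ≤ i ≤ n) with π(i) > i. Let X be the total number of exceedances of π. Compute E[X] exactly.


Write X = Σ_{i=1}^{188} X_i, where X_i = 1_{π(i) > i}.
For each fixed i, π(i) is uniform over {1, …, 188} (marginal of a uniform permutation), so P[π(i) > i] = (n − i)/n. Summing: Σ_{i=1}^{188} (n − i)/n = (0 + 1 + … + 187)/188 = 188(188 − 1)/(2·188) = (188 − 1)/2.
Hence E[X] = Σ_{i=1}^{188} (188 − i)/188 = 187/2 ≈ 93.5000.

E[X] = 187/2 = 93.5000.


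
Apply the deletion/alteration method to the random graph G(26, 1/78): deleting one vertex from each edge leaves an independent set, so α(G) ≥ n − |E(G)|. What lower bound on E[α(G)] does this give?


E[|E(G)|] = C(26, 2)·p = 325 · (1/78) = 25/6.
E[α(G)] ≥ n − E[|E(G)|] = 26 − 25/6 = 131/6.
Numerically: ≈ 21.833333.
(This is only a lower bound; the true E[α(G)] may be larger.)

E[α(G)] ≥ 131/6 ≈ 21.833333.


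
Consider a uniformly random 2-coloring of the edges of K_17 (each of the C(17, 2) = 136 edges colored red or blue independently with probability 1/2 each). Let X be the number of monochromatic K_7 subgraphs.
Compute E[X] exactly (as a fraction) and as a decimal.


Let X = Σ_S X_S over the C(17, 7) = 19448 subsets S of size 7, where X_S = 1 if the K_7 on S is monochromatic.
For a fixed S, the K_7 on S has C(7, 2) = 21 edges. P[all 21 edges red] = (1/2)^21, and likewise for blue, so P[monochromatic] = 2·(1/2)^21 = 2^{1 − 21} = 1/1048576.
By linearity: E[X] = C(17, 7) · 2^{1 − 21} = 19448 · 1/1048576 = 2431/131072.
Numerically: E[X] ≈ 0.0185.

E[X] = C(17,7)·2^(1−C(7,2)) = 2431/131072 ≈ 0.0185.


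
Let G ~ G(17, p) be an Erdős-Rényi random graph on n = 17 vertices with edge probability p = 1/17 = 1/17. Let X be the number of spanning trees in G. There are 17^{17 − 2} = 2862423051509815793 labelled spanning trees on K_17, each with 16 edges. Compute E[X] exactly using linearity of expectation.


K_17 has 17^{17 − 2} = 2862423051509815793 labelled spanning trees.
For each such spanning tree H, let X_H = 1 if all 16 edges of H are present in G. Then P[X_H = 1] = p^{16} = (1/17)^{16} = 1/48661191875666868481.
Summing the indicators: E[X] = Σ_H E[X_H] = 2862423051509815793 · p^{16} = 2862423051509815793 · 1/48661191875666868481 = 1/17.
Numerically: E[X] ≈ 0.0588235.

E[X] = 2862423051509815793 · (1/17)^{16} = 1/17 ≈ 0.0588235.


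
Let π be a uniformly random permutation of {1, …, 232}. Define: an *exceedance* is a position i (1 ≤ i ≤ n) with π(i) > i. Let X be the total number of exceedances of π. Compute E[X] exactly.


Write X = Σ_{i=1}^{232} X_i, where X_i = 1_{π(i) > i}.
For each fixed i, π(i) is uniform over {1, …, 232} (marginal of a uniform permutation), so P[π(i) > i] = (n − i)/n. Summing: Σ_{i=1}^{232} (n − i)/n = (0 + 1 + … + 231)/232 = 232(232 − 1)/(2·232) = (232 − 1)/2.
Hence E[X] = Σ_{i=1}^{232} (232 − i)/232 = 231/2 ≈ 115.5000.

E[X] = 231/2 = 115.5000.


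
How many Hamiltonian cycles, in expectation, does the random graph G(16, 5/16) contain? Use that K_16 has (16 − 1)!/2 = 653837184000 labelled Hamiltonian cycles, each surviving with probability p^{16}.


K_16 has (16 − 1)!/2 = 653837184000 labelled Hamiltonian cycles.
For each such Hamiltonian cycle H, let X_H = 1 if all 16 edges of H are present in G. Then P[X_H = 1] = p^{16} = (5/16)^{16} = 152587890625/18446744073709551616.
By linearity: E[X] = Σ_H E[X_H] = 653837184000 · p^{16} = 653837184000 · 152587890625/18446744073709551616 = 97429332733154296875/18014398509481984.
Numerically: E[X] ≈ 5408.41.

E[X] = 653837184000 · (5/16)^{16} = 97429332733154296875/18014398509481984 ≈ 5408.41.


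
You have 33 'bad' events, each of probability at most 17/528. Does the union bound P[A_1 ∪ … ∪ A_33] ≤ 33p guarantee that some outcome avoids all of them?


Union bound: P[∪_{i=1}^{33} A_i] ≤ Σ_i P[A_i] ≤ 33·p = 33·(17/528) = 17/16.
Numerically: 17/16 ≈ 1.0625.
Is 17/16 < 1? NO.
Since the bound 17/16 is ≥ 1, the union bound is uninformative here; it does NOT by itself certify existence.

33·p = 17/16 ≈ 1.0625; existence NOT certified by the union bound.


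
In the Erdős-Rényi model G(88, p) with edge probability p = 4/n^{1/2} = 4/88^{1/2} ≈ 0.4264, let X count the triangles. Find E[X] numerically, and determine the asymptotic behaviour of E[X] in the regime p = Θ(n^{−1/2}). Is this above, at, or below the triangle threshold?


Number of potential triangles: C(88, 3) = 109736.
Each occurs with probability p³ ≈ (0.4264)³ ≈ 7.752753e-02.
By linearity: E[X] = C(88, 3)·p³ ≈ 109736 · 7.752753e-02 ≈ 8507.5614.
Since α = 1/2 < 1, p = c/n^{1/2} ≫ 1/n is above the triangle threshold p ~ 1/n. Asymptotically E[X] ~ (c³/6)·n^{3(1−α)} = (4³/6)·n^{1.5} → ∞; triangles are abundant w.h.p.

E[X] ≈ 8507.5614; in regime p = Θ(1/n^{1/2}) E[X] diverges (above the triangle threshold p ~ 1/n).


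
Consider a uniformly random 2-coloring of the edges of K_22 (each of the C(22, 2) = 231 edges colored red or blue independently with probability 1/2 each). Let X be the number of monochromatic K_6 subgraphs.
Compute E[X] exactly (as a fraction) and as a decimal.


Let X = Σ_S X_S over the C(22, 6) = 74613 subsets S of size 6, where X_S = 1 if the K_6 on S is monochromatic.
For a fixed S, the K_6 on S has C(6, 2) = 15 edges. P[all 15 edges red] = (1/2)^15, and likewise for blue, so P[monochromatic] = 2·(1/2)^15 = 2^{1 − 15} = 1/16384.
By linearity: E[X] = C(22, 6) · 2^{1 − 15} = 74613 · 1/16384 = 74613/16384.
Numerically: E[X] ≈ 4.55402.

E[X] = C(22,6)·2^(1−C(6,2)) = 74613/16384 ≈ 4.55402.


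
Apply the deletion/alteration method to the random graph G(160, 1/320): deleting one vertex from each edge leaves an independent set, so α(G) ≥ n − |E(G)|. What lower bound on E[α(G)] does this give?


E[|E(G)|] = C(160, 2)·p = 12720 · (1/320) = 159/4.
E[α(G)] ≥ n − E[|E(G)|] = 160 − 159/4 = 481/4.
Numerically: ≈ 120.250.
(This is only a lower bound; the true E[α(G)] may be larger.)

E[α(G)] ≥ 481/4 ≈ 120.250.


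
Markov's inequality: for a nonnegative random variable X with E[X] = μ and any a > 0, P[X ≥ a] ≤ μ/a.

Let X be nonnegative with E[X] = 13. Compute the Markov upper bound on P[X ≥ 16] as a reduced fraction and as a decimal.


μ = E[X] = 13, a = 16.
Markov: P[X ≥ 16] ≤ μ/a = (13)/16 = 13/16.
Numerically: ≈ 0.812500.
(Since a = 16 > μ = 13.000000, the bound 13/16 is < 1 and informative.)

P[X ≥ 16] ≤ 13/16 ≈ 0.812500.


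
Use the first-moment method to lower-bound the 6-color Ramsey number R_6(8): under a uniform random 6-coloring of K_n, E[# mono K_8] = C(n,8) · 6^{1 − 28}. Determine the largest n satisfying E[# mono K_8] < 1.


We need C(n, 8) · 6^{1 − 28} < 1, i.e. C(n, 8) < 6^{28 − 1} = 1023490369077469249536.
Check values of n near the boundary:
  n = 1590: C(1590, 8) = 995397314198933813310; 995397314198933813310 < 1023490369077469249536? YES
  n = 1591: C(1591, 8) = 1000427749141189953870; 1000427749141189953870 < 1023490369077469249536? YES
  n = 1592: C(1592, 8) = 1005480414540892933435; 1005480414540892933435 < 1023490369077469249536? YES
  n = 1593: C(1593, 8) = 1010555394551193970323; 1010555394551193970323 < 1023490369077469249536? YES
  n = 1594: C(1594, 8) = 1015652773590544255167; 1015652773590544255167 < 1023490369077469249536? YES
  n = 1595: C(1595, 8) = 1020772636343363633895; 1020772636343363633895 < 1023490369077469249536? YES
  n = 1596: C(1596, 8) = 1025915067760710553965; 1025915067760710553965 < 1023490369077469249536? NO
  n = 1597: C(1597, 8) = 1031080153060953275445; 1031080153060953275445 < 1023490369077469249536? NO
The largest n with C(n, 8) < 1023490369077469249536 is n = 1595 (where E[X] = 113419181815929292655/113721152119718805504 ≈ 0.997345). Hence R_6(8) > 1595, i.e. R_6(8) ≥ 1596.

Largest n = 1595; hence R_6(8) > 1595.


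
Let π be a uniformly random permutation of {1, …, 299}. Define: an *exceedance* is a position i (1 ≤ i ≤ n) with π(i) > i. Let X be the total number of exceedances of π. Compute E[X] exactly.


Write X = Σ_{i=1}^{299} X_i, where X_i = 1_{π(i) > i}.
For each fixed i, π(i) is uniform over {1, …, 299} (marginal of a uniform permutation), so P[π(i) > i] = (n − i)/n. Summing: Σ_{i=1}^{299} (n − i)/n = (0 + 1 + … + 298)/299 = 299(299 − 1)/(2·299) = (299 − 1)/2.
Hence E[X] = Σ_{i=1}^{299} (299 − i)/299 = 149 ≈ 149.0000.

E[X] = 149 = 149.0000.


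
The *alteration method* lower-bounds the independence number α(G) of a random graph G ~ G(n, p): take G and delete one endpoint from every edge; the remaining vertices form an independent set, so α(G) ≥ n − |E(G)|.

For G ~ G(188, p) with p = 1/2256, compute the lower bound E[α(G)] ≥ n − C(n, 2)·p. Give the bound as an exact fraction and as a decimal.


E[|E(G)|] = C(188, 2)·p = 17578 · (1/2256) = 187/24.
E[α(G)] ≥ n − E[|E(G)|] = 188 − 187/24 = 4325/24.
Numerically: ≈ 180.208333.
(This is only a lower bound; the true E[α(G)] may be larger.)

E[α(G)] ≥ 4325/24 ≈ 180.208333.


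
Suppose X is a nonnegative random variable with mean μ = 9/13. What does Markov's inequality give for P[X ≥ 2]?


μ = E[X] = 9/13, a = 2.
Markov: P[X ≥ 2] ≤ μ/a = (9/13)/2 = 9/26.
Numerically: ≈ 0.3462.
(Since a = 2 > μ = 0.6923, the bound 9/26 is < 1 and informative.)

P[X ≥ 2] ≤ 9/26 ≈ 0.3462.


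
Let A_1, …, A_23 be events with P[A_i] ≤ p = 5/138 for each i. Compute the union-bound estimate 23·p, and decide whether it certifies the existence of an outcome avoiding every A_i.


Union bound: P[∪_{i=1}^{23} A_i] ≤ Σ_i P[A_i] ≤ 23·p = 23·(5/138) = 5/6.
Numerically: 5/6 ≈ 0.83333.
Is 5/6 < 1? YES.
Since P[∪ A_i] ≤ 5/6 < 1, the complement has P[∩ A_i^c] ≥ 1 − 5/6 = 1/6 > 0, so some outcome avoids every A_i.

23·p = 5/6 ≈ 0.83333; existence CERTIFIED by the union bound.


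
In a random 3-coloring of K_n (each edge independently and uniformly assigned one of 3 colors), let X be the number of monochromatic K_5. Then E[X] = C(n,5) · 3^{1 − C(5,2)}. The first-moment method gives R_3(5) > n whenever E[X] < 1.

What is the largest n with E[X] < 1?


We need C(n, 5) · 3^{1 − 10} < 1, i.e. C(n, 5) < 3^{10 − 1} = 19683.
Check values of n near the boundary:
  n = 18: C(18, 5) = 8568; 8568 < 19683? YES
  n = 19: C(19, 5) = 11628; 11628 < 19683? YES
  n = 20: C(20, 5) = 15504; 15504 < 19683? YES
  n = 21: C(21, 5) = 20349; 20349 < 19683? NO
  n = 22: C(22, 5) = 26334; 26334 < 19683? NO
The largest n with C(n, 5) < 19683 is n = 20 (where E[X] = 5168/6561 ≈ 0.78768). Hence R_3(5) > 20, i.e. R_3(5) ≥ 21.

Largest n = 20; hence R_3(5) > 20.


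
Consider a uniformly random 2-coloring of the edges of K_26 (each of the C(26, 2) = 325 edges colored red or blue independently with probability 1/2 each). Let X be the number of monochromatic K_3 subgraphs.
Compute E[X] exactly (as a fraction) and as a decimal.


Let X = Σ_S X_S over the C(26, 3) = 2600 subsets S of size 3, where X_S = 1 if the K_3 on S is monochromatic.
For a fixed S, the K_3 on S has C(3, 2) = 3 edges. P[all 3 edges red] = (1/2)^3, and likewise for blue, so P[monochromatic] = 2·(1/2)^3 = 2^{1 − 3} = 1/4.
By linearity of expectation: E[X] = C(26, 3) · 2^{1 − 3} = 2600 · 1/4 = 650.
Numerically: E[X] ≈ 650.0000.

E[X] = C(26,3)·2^(1−C(3,2)) = 650 ≈ 650.0000.


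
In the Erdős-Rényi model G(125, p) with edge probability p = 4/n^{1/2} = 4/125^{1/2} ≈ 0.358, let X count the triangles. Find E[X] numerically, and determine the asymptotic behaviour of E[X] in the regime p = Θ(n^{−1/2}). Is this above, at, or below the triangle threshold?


Number of potential triangles: C(125, 3) = 317750.
Each occurs with probability p³ ≈ (0.358)³ ≈ 4.57947e-02.
By linearity: E[X] = C(125, 3)·p³ ≈ 317750 · 4.57947e-02 ≈ 14551.257.
Since α = 1/2 < 1, p = c/n^{1/2} ≫ 1/n is above the triangle threshold p ~ 1/n. Asymptotically E[X] ~ (c³/6)·n^{3(1−α)} = (4³/6)·n^{1.5} → ∞; triangles are abundant w.h.p.

E[X] ≈ 14551.257; in regime p = Θ(1/n^{1/2}) E[X] diverges (above the triangle threshold p ~ 1/n).


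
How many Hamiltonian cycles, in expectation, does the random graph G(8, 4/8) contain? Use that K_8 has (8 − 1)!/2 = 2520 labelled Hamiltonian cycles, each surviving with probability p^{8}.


K_8 has (8 − 1)!/2 = 2520 labelled Hamiltonian cycles.
For each such Hamiltonian cycle H, let X_H = 1 if all 8 edges of H are present in G. Then P[X_H = 1] = p^{8} = (1/2)^{8} = 1/256.
By linearity: E[X] = Σ_H E[X_H] = 2520 · p^{8} = 2520 · 1/256 = 315/32.
Numerically: E[X] ≈ 9.844.

E[X] = 2520 · (1/2)^{8} = 315/32 ≈ 9.844.


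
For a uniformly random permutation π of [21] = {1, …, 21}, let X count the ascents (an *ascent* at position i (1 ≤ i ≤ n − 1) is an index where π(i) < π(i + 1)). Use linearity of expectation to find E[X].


Write X = Σ X_I over i = 1, …, 20, with X_I the indicator of one ascent.
There are 20 indicators.
For each fixed i, the pair (π(i), π(i+1)) is a uniformly random ordered pair of distinct values from {1, …, 21}; by symmetry P[π(i) < π(i+1)] = 1/2.
By linearity: E[X] = 20 · (1/2) = (21 − 1) · (1/2) = 10 ≈ 10.000000.

E[X] = 10 = 10.000000.


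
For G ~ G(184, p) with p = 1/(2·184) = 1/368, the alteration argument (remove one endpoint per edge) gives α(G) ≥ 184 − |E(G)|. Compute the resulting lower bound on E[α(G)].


E[|E(G)|] = C(184, 2)·p = 16836 · (1/368) = 183/4.
E[α(G)] ≥ n − E[|E(G)|] = 184 − 183/4 = 553/4.
Numerically: ≈ 138.25000.
(This is only a lower bound; the true E[α(G)] may be larger.)

E[α(G)] ≥ 553/4 ≈ 138.25000.


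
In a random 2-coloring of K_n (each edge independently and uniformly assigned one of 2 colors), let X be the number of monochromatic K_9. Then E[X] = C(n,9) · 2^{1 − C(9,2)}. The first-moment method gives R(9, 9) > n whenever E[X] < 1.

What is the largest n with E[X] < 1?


We need C(n, 9) · 2^{1 − 36} < 1, i.e. C(n, 9) < 2^{36 − 1} = 34359738368.
Check values of n near the boundary:
  n = 62: C(62, 9) = 20286591270; 20286591270 < 34359738368? YES
  n = 63: C(63, 9) = 23667689815; 23667689815 < 34359738368? YES
  n = 64: C(64, 9) = 27540584512; 27540584512 < 34359738368? YES
  n = 65: C(65, 9) = 31966749880; 31966749880 < 34359738368? YES
  n = 66: C(66, 9) = 37014131440; 37014131440 < 34359738368? NO
  n = 67: C(67, 9) = 42757703560; 42757703560 < 34359738368? NO
  n = 68: C(68, 9) = 49280065120; 49280065120 < 34359738368? NO
The largest n with C(n, 9) < 34359738368 is n = 65 (where E[X] = 3995843735/4294967296 ≈ 0.9303549). Hence R(9, 9) > 65, i.e. R(9, 9) ≥ 66.

Largest n = 65; hence R(9, 9) > 65.


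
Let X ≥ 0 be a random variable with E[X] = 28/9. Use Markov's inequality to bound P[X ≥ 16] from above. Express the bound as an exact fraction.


μ = E[X] = 28/9, a = 16.
Markov: P[X ≥ 16] ≤ μ/a = (28/9)/16 = 7/36.
Numerically: ≈ 0.1944.
(Since a = 16 > μ = 3.1111, the bound 7/36 is < 1 and informative.)

P[X ≥ 16] ≤ 7/36 ≈ 0.1944.


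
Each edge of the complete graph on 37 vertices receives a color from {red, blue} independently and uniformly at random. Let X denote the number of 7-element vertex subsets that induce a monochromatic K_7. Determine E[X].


Let X = Σ_S X_S over the C(37, 7) = 10295472 subsets S of size 7, where X_S = 1 if the K_7 on S is monochromatic.
For a fixed S, the K_7 on S has C(7, 2) = 21 edges. P[all 21 edges red] = (1/2)^21, and likewise for blue, so P[monochromatic] = 2·(1/2)^21 = 2^{1 − 21} = 1/1048576.
Summing: E[X] = C(37, 7) · 2^{1 − 21} = 10295472 · 1/1048576 = 643467/65536.
Numerically: E[X] ≈ 9.8185.

E[X] = C(37,7)·2^(1−C(7,2)) = 643467/65536 ≈ 9.8185.


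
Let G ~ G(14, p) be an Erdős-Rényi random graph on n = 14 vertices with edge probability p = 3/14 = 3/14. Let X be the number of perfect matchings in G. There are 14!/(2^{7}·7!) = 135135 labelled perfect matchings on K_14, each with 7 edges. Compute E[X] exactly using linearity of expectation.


K_14 has 14!/(2^{7}·7!) = 135135 labelled perfect matchings.
For each such perfect matching H, let X_H = 1 if all 7 edges of H are present in G. Then P[X_H = 1] = p^{7} = (3/14)^{7} = 2187/105413504.
By linearity of expectation: E[X] = Σ_H E[X_H] = 135135 · p^{7} = 135135 · 2187/105413504 = 42220035/15059072.
Numerically: E[X] ≈ 2.804.

E[X] = 135135 · (3/14)^{7} = 42220035/15059072 ≈ 2.804.


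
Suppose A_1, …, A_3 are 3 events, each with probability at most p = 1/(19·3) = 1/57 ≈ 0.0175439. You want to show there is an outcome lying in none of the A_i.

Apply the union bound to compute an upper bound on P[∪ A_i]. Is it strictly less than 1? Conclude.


Union bound: P[∪_{i=1}^{3} A_i] ≤ Σ_i P[A_i] ≤ 3·p = 3·(1/57) = 1/19.
Numerically: 1/19 ≈ 0.0526316.
Is 1/19 < 1? YES.
Since P[∪ A_i] ≤ 1/19 < 1, the complement has P[∩ A_i^c] ≥ 1 − 1/19 = 18/19 > 0, so some outcome avoids every A_i.

3·p = 1/19 ≈ 0.0526316; existence CERTIFIED by the union bound.


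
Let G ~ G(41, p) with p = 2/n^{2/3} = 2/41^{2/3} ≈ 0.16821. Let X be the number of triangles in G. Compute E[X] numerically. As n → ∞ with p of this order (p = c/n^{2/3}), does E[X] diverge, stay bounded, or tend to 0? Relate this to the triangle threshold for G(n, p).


Number of potential triangles: C(41, 3) = 10660.
Each occurs with probability p³ ≈ (0.16821)³ ≈ 4.7590720e-03.
By linearity: E[X] = C(41, 3)·p³ ≈ 10660 · 4.7590720e-03 ≈ 50.73171.
Since α = 2/3 < 1, p = c/n^{2/3} ≫ 1/n is above the triangle threshold p ~ 1/n. Asymptotically E[X] ~ (c³/6)·n^{3(1−α)} = (2³/6)·n^{1} → ∞; triangles are abundant w.h.p.

E[X] ≈ 50.73171; in regime p = Θ(1/n^{2/3}) E[X] diverges (above the triangle threshold p ~ 1/n).


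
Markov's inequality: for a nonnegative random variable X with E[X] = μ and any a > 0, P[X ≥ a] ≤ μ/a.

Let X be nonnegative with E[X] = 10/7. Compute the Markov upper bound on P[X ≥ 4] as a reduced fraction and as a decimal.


μ = E[X] = 10/7, a = 4.
Markov: P[X ≥ 4] ≤ μ/a = (10/7)/4 = 5/14.
Numerically: ≈ 0.35714.
(Since a = 4 > μ = 1.42857, the bound 5/14 is < 1 and informative.)

P[X ≥ 4] ≤ 5/14 ≈ 0.35714.


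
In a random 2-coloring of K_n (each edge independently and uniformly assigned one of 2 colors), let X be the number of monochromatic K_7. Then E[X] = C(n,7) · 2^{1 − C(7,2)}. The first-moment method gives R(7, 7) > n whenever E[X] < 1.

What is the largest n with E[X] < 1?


We need C(n, 7) · 2^{1 − 21} < 1, i.e. C(n, 7) < 2^{21 − 1} = 1048576.
Check values of n near the boundary:
  n = 22: C(22, 7) = 170544; 170544 < 1048576? YES
  n = 23: C(23, 7) = 245157; 245157 < 1048576? YES
  n = 24: C(24, 7) = 346104; 346104 < 1048576? YES
  n = 25: C(25, 7) = 480700; 480700 < 1048576? YES
  n = 26: C(26, 7) = 657800; 657800 < 1048576? YES
  n = 27: C(27, 7) = 888030; 888030 < 1048576? YES
  n = 28: C(28, 7) = 1184040; 1184040 < 1048576? NO
  n = 29: C(29, 7) = 1560780; 1560780 < 1048576? NO
  n = 30: C(30, 7) = 2035800; 2035800 < 1048576? NO
The largest n with C(n, 7) < 1048576 is n = 27 (where E[X] = 444015/524288 ≈ 0.8469). Hence R(7, 7) > 27, i.e. R(7, 7) ≥ 28.

Largest n = 27; hence R(7, 7) > 27.


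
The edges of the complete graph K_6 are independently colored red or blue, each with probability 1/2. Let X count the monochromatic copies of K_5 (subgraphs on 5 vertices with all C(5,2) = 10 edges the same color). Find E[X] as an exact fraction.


Let X = Σ_S X_S over the C(6, 5) = 6 subsets S of size 5, where X_S = 1 if the K_5 on S is monochromatic.
For a fixed S, the K_5 on S has C(5, 2) = 10 edges. P[all 10 edges red] = (1/2)^10, and likewise for blue, so P[monochromatic] = 2·(1/2)^10 = 2^{1 − 10} = 1/512.
By linearity: E[X] = C(6, 5) · 2^{1 − 10} = 6 · 1/512 = 3/256.
Numerically: E[X] ≈ 0.01172.

E[X] = C(6,5)·2^(1−C(5,2)) = 3/256 ≈ 0.01172.


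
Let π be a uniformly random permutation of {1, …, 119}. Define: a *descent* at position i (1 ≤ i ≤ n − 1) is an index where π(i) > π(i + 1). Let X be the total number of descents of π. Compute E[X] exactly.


Write X = Σ X_I over i = 1, …, 118, with X_I the indicator of one descent.
There are 118 indicators.
For each fixed i, the pair (π(i), π(i+1)) is a uniformly random ordered pair of distinct values from {1, …, 119}; by symmetry P[π(i) > π(i+1)] = 1/2.
By linearity: E[X] = 118 · (1/2) = (119 − 1) · (1/2) = 59 ≈ 59.000.

E[X] = 59 = 59.000.


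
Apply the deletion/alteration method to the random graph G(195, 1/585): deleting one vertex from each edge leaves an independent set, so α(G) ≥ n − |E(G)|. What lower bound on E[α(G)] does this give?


E[|E(G)|] = C(195, 2)·p = 18915 · (1/585) = 97/3.
E[α(G)] ≥ n − E[|E(G)|] = 195 − 97/3 = 488/3.
Numerically: ≈ 162.667.
(This is only a lower bound; the true E[α(G)] may be larger.)

E[α(G)] ≥ 488/3 ≈ 162.667.


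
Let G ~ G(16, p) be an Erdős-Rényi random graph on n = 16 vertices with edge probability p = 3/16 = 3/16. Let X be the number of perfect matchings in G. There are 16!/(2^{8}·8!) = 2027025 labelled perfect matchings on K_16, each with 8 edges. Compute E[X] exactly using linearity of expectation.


K_16 has 16!/(2^{8}·8!) = 2027025 labelled perfect matchings.
For each such perfect matching H, let X_H = 1 if all 8 edges of H are present in G. Then P[X_H = 1] = p^{8} = (3/16)^{8} = 6561/4294967296.
By linearity of expectation: E[X] = Σ_H E[X_H] = 2027025 · p^{8} = 2027025 · 6561/4294967296 = 13299311025/4294967296.
Numerically: E[X] ≈ 3.09649.

E[X] = 2027025 · (3/16)^{8} = 13299311025/4294967296 ≈ 3.09649.


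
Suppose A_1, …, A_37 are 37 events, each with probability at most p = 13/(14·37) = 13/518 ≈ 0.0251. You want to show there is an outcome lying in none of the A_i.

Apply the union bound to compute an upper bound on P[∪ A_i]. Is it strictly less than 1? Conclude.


Union bound: P[∪_{i=1}^{37} A_i] ≤ Σ_i P[A_i] ≤ 37·p = 37·(13/518) = 13/14.
Numerically: 13/14 ≈ 0.9286.
Is 13/14 < 1? YES.
Since P[∪ A_i] ≤ 13/14 < 1, the complement has P[∩ A_i^c] ≥ 1 − 13/14 = 1/14 > 0, so some outcome avoids every A_i.

37·p = 13/14 ≈ 0.9286; existence CERTIFIED by the union bound.


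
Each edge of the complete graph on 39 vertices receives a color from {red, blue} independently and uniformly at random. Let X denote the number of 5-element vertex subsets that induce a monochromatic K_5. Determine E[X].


Let X = Σ_S X_S over the C(39, 5) = 575757 subsets S of size 5, where X_S = 1 if the K_5 on S is monochromatic.
For a fixed S, the K_5 on S has C(5, 2) = 10 edges. P[all 10 edges red] = (1/2)^10, and likewise for blue, so P[monochromatic] = 2·(1/2)^10 = 2^{1 − 10} = 1/512.
By linearity of expectation: E[X] = C(39, 5) · 2^{1 − 10} = 575757 · 1/512 = 575757/512.
Numerically: E[X] ≈ 1124.525391.

E[X] = C(39,5)·2^(1−C(5,2)) = 575757/512 ≈ 1124.525391.


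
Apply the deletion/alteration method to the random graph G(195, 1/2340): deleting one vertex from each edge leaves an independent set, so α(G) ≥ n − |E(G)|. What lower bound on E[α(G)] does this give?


E[|E(G)|] = C(195, 2)·p = 18915 · (1/2340) = 97/12.
E[α(G)] ≥ n − E[|E(G)|] = 195 − 97/12 = 2243/12.
Numerically: ≈ 186.916667.
(This is only a lower bound; the true E[α(G)] may be larger.)

E[α(G)] ≥ 2243/12 ≈ 186.916667.


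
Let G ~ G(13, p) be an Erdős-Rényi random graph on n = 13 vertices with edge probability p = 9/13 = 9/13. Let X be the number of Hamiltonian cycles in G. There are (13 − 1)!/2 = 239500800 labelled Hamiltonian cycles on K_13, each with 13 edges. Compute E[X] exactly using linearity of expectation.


K_13 has (13 − 1)!/2 = 239500800 labelled Hamiltonian cycles.
For each such Hamiltonian cycle H, let X_H = 1 if all 13 edges of H are present in G. Then P[X_H = 1] = p^{13} = (9/13)^{13} = 2541865828329/302875106592253.
By linearity of expectation: E[X] = Σ_H E[X_H] = 239500800 · p^{13} = 239500800 · 2541865828329/302875106592253 = 608778899377458163200/302875106592253.
Numerically: E[X] ≈ 2.01e+06.

E[X] = 239500800 · (9/13)^{13} = 608778899377458163200/302875106592253 ≈ 2.01e+06.


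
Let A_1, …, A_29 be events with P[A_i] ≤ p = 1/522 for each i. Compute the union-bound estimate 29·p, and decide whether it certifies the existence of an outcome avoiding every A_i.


Union bound: P[∪_{i=1}^{29} A_i] ≤ Σ_i P[A_i] ≤ 29·p = 29·(1/522) = 1/18.
Numerically: 1/18 ≈ 0.05556.
Is 1/18 < 1? YES.
Since P[∪ A_i] ≤ 1/18 < 1, the complement has P[∩ A_i^c] ≥ 1 − 1/18 = 17/18 > 0, so some outcome avoids every A_i.

29·p = 1/18 ≈ 0.05556; existence CERTIFIED by the union bound.


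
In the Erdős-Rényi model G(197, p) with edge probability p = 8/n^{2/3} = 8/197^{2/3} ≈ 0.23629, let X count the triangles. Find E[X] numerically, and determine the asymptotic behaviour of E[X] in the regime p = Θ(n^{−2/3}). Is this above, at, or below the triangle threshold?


Number of potential triangles: C(197, 3) = 1254890.
Each occurs with probability p³ ≈ (0.23629)³ ≈ 1.31928161e-02.
By linearity: E[X] = C(197, 3)·p³ ≈ 1254890 · 1.31928161e-02 ≈ 16555.532995.
Since α = 2/3 < 1, p = c/n^{2/3} ≫ 1/n is above the triangle threshold p ~ 1/n. Asymptotically E[X] ~ (c³/6)·n^{3(1−α)} = (8³/6)·n^{1} → ∞; triangles are abundant w.h.p.

E[X] ≈ 16555.532995; in regime p = Θ(1/n^{2/3}) E[X] diverges (above the triangle threshold p ~ 1/n).


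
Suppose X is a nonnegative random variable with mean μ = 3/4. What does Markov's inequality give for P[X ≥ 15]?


μ = E[X] = 3/4, a = 15.
Markov: P[X ≥ 15] ≤ μ/a = (3/4)/15 = 1/20.
Numerically: ≈ 0.050.
(Since a = 15 > μ = 0.750, the bound 1/20 is < 1 and informative.)

P[X ≥ 15] ≤ 1/20 ≈ 0.050.


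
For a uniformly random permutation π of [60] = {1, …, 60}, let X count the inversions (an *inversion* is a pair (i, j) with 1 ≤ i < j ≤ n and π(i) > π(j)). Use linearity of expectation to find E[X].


Write X = Σ X_I over the C(60, 2) = 1770 pairs i < j, with X_I the indicator of one inversion.
There are 1770 indicators.
For each fixed pair i < j, the values π(i) and π(j) are two distinct elements of {1, …, 60} in uniformly random order; by symmetry P[π(i) > π(j)] = 1/2.
By linearity: E[X] = 1770 · (1/2) = C(60, 2) · (1/2) = 1770/2 = 885 ≈ 885.0000.

E[X] = 885 = 885.0000.


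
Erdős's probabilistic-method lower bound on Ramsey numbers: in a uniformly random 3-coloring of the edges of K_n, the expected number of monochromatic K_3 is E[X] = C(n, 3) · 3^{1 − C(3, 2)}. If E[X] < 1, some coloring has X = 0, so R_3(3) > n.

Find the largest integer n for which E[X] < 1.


We need C(n, 3) · 3^{1 − 3} < 1, i.e. C(n, 3) < 3^{3 − 1} = 9.
Check values of n near the boundary:
  n = 3: C(3, 3) = 1; 1 < 9? YES
  n = 4: C(4, 3) = 4; 4 < 9? YES
  n = 5: C(5, 3) = 10; 10 < 9? NO
The largest n with C(n, 3) < 9 is n = 4 (where E[X] = 4/9 ≈ 0.4444). Hence R_3(3) > 4, i.e. R_3(3) ≥ 5.

Largest n = 4; hence R_3(3) > 4.


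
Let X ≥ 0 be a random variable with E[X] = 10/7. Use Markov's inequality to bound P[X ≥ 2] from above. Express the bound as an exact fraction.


μ = E[X] = 10/7, a = 2.
Markov: P[X ≥ 2] ≤ μ/a = (10/7)/2 = 5/7.
Numerically: ≈ 0.714286.
(Since a = 2 > μ = 1.428571, the bound 5/7 is < 1 and informative.)

P[X ≥ 2] ≤ 5/7 ≈ 0.714286.


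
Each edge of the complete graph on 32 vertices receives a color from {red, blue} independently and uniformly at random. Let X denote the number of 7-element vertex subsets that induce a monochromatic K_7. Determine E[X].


Let X = Σ_S X_S over the C(32, 7) = 3365856 subsets S of size 7, where X_S = 1 if the K_7 on S is monochromatic.
For a fixed S, the K_7 on S has C(7, 2) = 21 edges. P[all 21 edges red] = (1/2)^21, and likewise for blue, so P[monochromatic] = 2·(1/2)^21 = 2^{1 − 21} = 1/1048576.
By linearity of expectation: E[X] = C(32, 7) · 2^{1 − 21} = 3365856 · 1/1048576 = 105183/32768.
Numerically: E[X] ≈ 3.210.

E[X] = C(32,7)·2^(1−C(7,2)) = 105183/32768 ≈ 3.210.


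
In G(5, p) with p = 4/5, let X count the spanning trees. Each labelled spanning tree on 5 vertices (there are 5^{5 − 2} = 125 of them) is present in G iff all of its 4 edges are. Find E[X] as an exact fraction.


K_5 has 5^{5 − 2} = 125 labelled spanning trees.
For each such spanning tree H, let X_H = 1 if all 4 edges of H are present in G. Then P[X_H = 1] = p^{4} = (4/5)^{4} = 256/625.
By linearity: E[X] = Σ_H E[X_H] = 125 · p^{4} = 125 · 256/625 = 256/5.
Numerically: E[X] ≈ 51.2.

E[X] = 125 · (4/5)^{4} = 256/5 ≈ 51.2.


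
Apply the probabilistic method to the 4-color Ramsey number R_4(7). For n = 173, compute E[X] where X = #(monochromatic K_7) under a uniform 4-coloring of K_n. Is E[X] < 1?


E[X] = C(173, 7) · 4^{1 − 21} = 813769676772 · 4^{−20} = 813769676772/1099511627776.
As a reduced fraction: E[X] = 203442419193/274877906944 ≈ 0.7401192.
Is E[X] < 1? YES.
Since E[X] < 1, there exists a 4-coloring of K_{173} with no monochromatic K_7; hence R_4(7) > 173.

E[X] = 203442419193/274877906944 ≈ 0.7401192; E[X] < 1, so R_4(7) > 173.


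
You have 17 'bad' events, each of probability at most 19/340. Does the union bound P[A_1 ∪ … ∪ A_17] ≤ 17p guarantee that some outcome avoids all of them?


Union bound: P[∪_{i=1}^{17} A_i] ≤ Σ_i P[A_i] ≤ 17·p = 17·(19/340) = 19/20.
Numerically: 19/20 ≈ 0.9500000.
Is 19/20 < 1? YES.
Since P[∪ A_i] ≤ 19/20 < 1, the complement has P[∩ A_i^c] ≥ 1 − 19/20 = 1/20 > 0, so some outcome avoids every A_i.

17·p = 19/20 ≈ 0.9500000; existence CERTIFIED by the union bound.


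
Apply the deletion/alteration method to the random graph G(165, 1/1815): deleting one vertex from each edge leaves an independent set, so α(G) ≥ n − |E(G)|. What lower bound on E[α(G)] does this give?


E[|E(G)|] = C(165, 2)·p = 13530 · (1/1815) = 82/11.
E[α(G)] ≥ n − E[|E(G)|] = 165 − 82/11 = 1733/11.
Numerically: ≈ 157.545455.
(This is only a lower bound; the true E[α(G)] may be larger.)

E[α(G)] ≥ 1733/11 ≈ 157.545455.


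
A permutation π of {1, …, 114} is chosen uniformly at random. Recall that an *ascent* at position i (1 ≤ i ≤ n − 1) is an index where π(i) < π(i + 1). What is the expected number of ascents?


Write X = Σ X_I over i = 1, …, 113, with X_I the indicator of one ascent.
There are 113 indicators.
For each fixed i, the pair (π(i), π(i+1)) is a uniformly random ordered pair of distinct values from {1, …, 114}; by symmetry P[π(i) < π(i+1)] = 1/2.
By linearity: E[X] = 113 · (1/2) = (114 − 1) · (1/2) = 113/2 ≈ 56.50000.

E[X] = 113/2 = 56.50000.


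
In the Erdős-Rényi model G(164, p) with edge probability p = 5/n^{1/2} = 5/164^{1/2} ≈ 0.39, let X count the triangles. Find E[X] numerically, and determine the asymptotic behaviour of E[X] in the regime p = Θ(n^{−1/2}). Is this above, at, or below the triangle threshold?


Number of potential triangles: C(164, 3) = 721764.
Each occurs with probability p³ ≈ (0.39)³ ≈ 5.95174e-02.
By linearity: E[X] = C(164, 3)·p³ ≈ 721764 · 5.95174e-02 ≈ 42957.545.
Since α = 1/2 < 1, p = c/n^{1/2} ≫ 1/n is above the triangle threshold p ~ 1/n. Asymptotically E[X] ~ (c³/6)·n^{3(1−α)} = (5³/6)·n^{1.5} → ∞; triangles are abundant w.h.p.

E[X] ≈ 42957.545; in regime p = Θ(1/n^{1/2}) E[X] diverges (above the triangle threshold p ~ 1/n).


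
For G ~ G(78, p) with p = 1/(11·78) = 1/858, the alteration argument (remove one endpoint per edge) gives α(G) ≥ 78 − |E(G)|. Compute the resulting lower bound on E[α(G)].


E[|E(G)|] = C(78, 2)·p = 3003 · (1/858) = 7/2.
E[α(G)] ≥ n − E[|E(G)|] = 78 − 7/2 = 149/2.
Numerically: ≈ 74.500000.
(This is only a lower bound; the true E[α(G)] may be larger.)

E[α(G)] ≥ 149/2 ≈ 74.500000.


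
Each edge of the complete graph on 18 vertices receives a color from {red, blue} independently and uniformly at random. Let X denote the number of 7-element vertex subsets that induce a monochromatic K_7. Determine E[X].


Let X = Σ_S X_S over the C(18, 7) = 31824 subsets S of size 7, where X_S = 1 if the K_7 on S is monochromatic.
For a fixed S, the K_7 on S has C(7, 2) = 21 edges. P[all 21 edges red] = (1/2)^21, and likewise for blue, so P[monochromatic] = 2·(1/2)^21 = 2^{1 − 21} = 1/1048576.
Summing: E[X] = C(18, 7) · 2^{1 − 21} = 31824 · 1/1048576 = 1989/65536.
Numerically: E[X] ≈ 0.0303.

E[X] = C(18,7)·2^(1−C(7,2)) = 1989/65536 ≈ 0.0303.


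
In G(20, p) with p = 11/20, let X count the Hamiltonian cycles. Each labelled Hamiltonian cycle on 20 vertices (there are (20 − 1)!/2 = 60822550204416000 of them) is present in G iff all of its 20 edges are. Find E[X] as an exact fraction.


K_20 has (20 − 1)!/2 = 60822550204416000 labelled Hamiltonian cycles.
For each such Hamiltonian cycle H, let X_H = 1 if all 20 edges of H are present in G. Then P[X_H = 1] = p^{20} = (11/20)^{20} = 672749994932560009201/104857600000000000000000000.
By linearity: E[X] = Σ_H E[X_H] = 60822550204416000 · p^{20} = 60822550204416000 · 672749994932560009201/104857600000000000000000000 = 9989836509230039246035759128621/25600000000000000000.
Numerically: E[X] ≈ 3.90228e+11.

E[X] = 60822550204416000 · (11/20)^{20} = 9989836509230039246035759128621/25600000000000000000 ≈ 3.90228e+11.
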